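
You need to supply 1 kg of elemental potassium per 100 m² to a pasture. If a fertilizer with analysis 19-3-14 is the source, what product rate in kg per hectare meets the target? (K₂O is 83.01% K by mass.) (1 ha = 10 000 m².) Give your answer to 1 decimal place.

860.5 kg of product per hectare

As K₂O: 1 / 0.8301 = 1.20467 kg per 100 m².
Product per 100 m² = 1.20467 / 14% = 8.60482 kg.
Convert to per hectare: 8.60482 × 100 = 860.482 kg.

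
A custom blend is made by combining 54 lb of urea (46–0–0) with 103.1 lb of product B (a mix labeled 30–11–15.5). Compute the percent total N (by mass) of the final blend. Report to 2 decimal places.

Total mass = 54 + 103.1 = 157.1 lb.
N mass = 46%×54 + 30%×103.1 = 55.77 lb.
% N = 55.77 / 157.1 = 35.4997%.

35.50% N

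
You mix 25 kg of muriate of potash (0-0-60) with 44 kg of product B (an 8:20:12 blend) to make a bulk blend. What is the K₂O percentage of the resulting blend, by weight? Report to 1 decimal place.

Total mass = 25 + 44 = 69 kg.
K₂O mass = 60%×25 + 12%×44 = 20.28 kg.
% K₂O = 20.28 / 69 = 29.3913%.

29.4% K₂O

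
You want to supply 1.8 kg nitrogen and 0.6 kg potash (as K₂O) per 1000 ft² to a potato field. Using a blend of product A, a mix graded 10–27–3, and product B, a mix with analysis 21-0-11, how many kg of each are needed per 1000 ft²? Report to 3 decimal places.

With a, b = kg per 1000 ft² of product A and product B:
N: 0.1·a + 0.21·b = 1.8
K₂O: 0.03·a + 0.11·b = 0.6
From row1: a = (1.8 − 0.21·b) / 0.1.
Into row2: 0.03·(1.8 − 0.21·b)/0.1 + 0.11·b = 0.6 → b = 1.2766, a = 15.3191.

15.319 kg product A, 1.277 kg product B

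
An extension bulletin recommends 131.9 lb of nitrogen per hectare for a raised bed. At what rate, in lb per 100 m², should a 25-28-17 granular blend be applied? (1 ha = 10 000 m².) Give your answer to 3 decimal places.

5.276 lb of product per hundred sq m

Product per hectare = 131.9 / 25% = 527.6 lb.
Convert to per 100 m²: 527.6 × 0.01 = 5.276 lb.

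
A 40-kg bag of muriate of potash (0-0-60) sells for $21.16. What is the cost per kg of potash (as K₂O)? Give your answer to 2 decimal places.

K₂O in bag = 40 × 60% = 24 kg.
Cost per kg K₂O = $21.16 / 24 = $0.8817.

$0.88 per kg K₂O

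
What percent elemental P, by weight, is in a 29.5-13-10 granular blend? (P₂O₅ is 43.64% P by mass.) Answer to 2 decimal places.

%P = 13 × 0.4364 = 5.6732%.

5.67% P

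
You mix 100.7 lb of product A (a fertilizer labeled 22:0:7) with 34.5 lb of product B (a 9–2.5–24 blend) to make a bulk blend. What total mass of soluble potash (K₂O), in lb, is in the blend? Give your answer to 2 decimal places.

15.33 lb K₂O

K₂O mass = 7%×100.7 + 24%×34.5 = 15.329 lb.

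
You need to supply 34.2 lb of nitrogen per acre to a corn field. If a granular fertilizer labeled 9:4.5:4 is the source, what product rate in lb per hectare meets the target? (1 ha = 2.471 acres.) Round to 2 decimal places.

938.98 lb of product per hectare

Product per acre = 34.2 / 9% = 380 lb.
Convert to per hectare: 380 × 2.471 = 938.98 lb.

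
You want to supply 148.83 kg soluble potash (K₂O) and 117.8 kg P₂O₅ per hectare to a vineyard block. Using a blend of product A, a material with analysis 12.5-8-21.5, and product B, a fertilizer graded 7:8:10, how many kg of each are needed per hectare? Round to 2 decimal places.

Per-hectare balance (a = product A, b = product B):
K₂O: 0.215·a + 0.1·b = 148.83
P₂O₅: 0.08·a + 0.08·b = 117.8
Solving simultaneously: a = 13.7391, b = 1458.761.

13.74 kg product A, 1458.76 kg product B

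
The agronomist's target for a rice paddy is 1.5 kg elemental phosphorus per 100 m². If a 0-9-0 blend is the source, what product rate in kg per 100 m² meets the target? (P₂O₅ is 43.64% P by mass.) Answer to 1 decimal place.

38.2 kg of product per hundred sq m

As P₂O₅: 1.5 / 0.4364 = 3.43721 kg per 100 m².
Product per 100 m² = 3.43721 / 9% = 38.1913 kg.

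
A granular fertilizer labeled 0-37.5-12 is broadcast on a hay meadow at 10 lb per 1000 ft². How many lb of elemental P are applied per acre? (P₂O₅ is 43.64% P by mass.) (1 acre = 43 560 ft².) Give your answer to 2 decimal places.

71.29 lb P per acre

P₂O₅ per 1000 ft² = 10 × 37.5% = 3.75 lb.
Elemental P = 3.75 × 0.4364 = 1.6365 lb per 1000 ft².
Convert to per acre: 1.6365 × 43.56 = 71.2859 lb.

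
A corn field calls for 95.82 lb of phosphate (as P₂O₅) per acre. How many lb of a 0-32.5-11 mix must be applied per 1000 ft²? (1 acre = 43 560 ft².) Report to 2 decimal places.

Product per acre = 95.82 / 32.5% = 294.831 lb.
Convert to per 1000 ft²: 294.831 × 0.0229568 = 6.76838 lb.

6.77 lb of product per thousand sq ft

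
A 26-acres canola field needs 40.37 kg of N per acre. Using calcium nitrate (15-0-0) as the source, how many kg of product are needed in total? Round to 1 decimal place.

Product per acre = 40.37 / 15% = 269.133 kg.
Total product = 269.133 × 26 = 6997.47 kg.

6997.5 kg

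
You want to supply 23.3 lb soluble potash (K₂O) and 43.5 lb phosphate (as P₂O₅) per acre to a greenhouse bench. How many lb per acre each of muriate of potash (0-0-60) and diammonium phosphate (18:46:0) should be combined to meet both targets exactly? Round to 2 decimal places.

38.83 lb muriate of potash, 94.57 lb diammonium phosphate

With a, b = lb per acre of muriate of potash and diammonium phosphate:
K₂O: 0.6·a + 0·b = 23.3
P₂O₅: 0·a + 0.46·b = 43.5
Solving simultaneously: a = 38.8333, b = 94.5652.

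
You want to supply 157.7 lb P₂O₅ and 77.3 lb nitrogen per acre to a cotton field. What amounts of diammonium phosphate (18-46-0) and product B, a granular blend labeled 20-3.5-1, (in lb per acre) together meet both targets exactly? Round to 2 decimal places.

With a, b = lb per acre of diammonium phosphate and product B:
P₂O₅: 0.46·a + 0.035·b = 157.7
N: 0.18·a + 0.2·b = 77.3
Solving simultaneously: a = 336.459, b = 83.6873.

336.46 lb diammonium phosphate, 83.69 lb product B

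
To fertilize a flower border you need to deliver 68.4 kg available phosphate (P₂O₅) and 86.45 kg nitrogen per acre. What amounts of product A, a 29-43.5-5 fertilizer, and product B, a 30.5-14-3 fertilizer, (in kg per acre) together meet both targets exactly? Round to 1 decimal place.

Let a = kg of product A, b = kg of product B (per acre).
P₂O₅: 0.435·a + 0.14·b = 68.4
N: 0.29·a + 0.305·b = 86.45
Eliminate b: (row1) − 0.14/0.305·(row2) → 0.301885·a = 28.718, so a = 95.129.
Then b = (86.45 − 0.29·95.129) / 0.305 = 192.992.

95.1 kg product A, 193.0 kg product B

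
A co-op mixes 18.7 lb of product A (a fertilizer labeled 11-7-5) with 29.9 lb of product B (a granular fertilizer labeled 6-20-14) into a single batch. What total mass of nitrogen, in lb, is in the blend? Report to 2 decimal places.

3.85 lb N

N mass = 11%×18.7 + 6%×29.9 = 3.851 lb.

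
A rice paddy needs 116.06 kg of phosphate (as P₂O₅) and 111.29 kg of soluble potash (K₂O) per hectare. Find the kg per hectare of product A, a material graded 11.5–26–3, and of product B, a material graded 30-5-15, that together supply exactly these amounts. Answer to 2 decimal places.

Let a = kg of product A, b = kg of product B (per hectare).
P₂O₅: 0.26·a + 0.05·b = 116.06
K₂O: 0.03·a + 0.15·b = 111.29
Solving simultaneously: a = 315.853, b = 678.763.

315.85 kg product A, 678.76 kg product B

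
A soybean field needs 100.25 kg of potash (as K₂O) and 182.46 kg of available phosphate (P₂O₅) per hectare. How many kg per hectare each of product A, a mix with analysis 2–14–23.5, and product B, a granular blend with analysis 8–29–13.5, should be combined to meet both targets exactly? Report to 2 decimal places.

90.16 kg product A, 585.65 kg product B

Let a = kg of product A, b = kg of product B (per hectare).
K₂O: 0.235·a + 0.135·b = 100.25
P₂O₅: 0.14·a + 0.29·b = 182.46
Eliminate b: (row1) − 0.135/0.29·(row2) → 0.169828·a = 15.3117, so a = 90.1604.
Then b = (182.46 − 0.14·90.1604) / 0.29 = 585.647.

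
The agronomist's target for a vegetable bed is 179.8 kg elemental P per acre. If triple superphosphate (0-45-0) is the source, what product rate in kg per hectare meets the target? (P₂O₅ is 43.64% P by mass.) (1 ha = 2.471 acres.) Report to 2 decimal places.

2262.38 kg of product per hectare

As P₂O₅: 179.8 / 0.4364 = 412.007 kg per acre.
Product per acre = 412.007 / 45% = 915.572 kg.
Convert to per hectare: 915.572 × 2.471 = 2262.378 kg.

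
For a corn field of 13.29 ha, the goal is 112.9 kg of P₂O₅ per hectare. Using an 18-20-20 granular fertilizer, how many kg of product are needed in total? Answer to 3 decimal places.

Product per hectare = 112.9 / 20% = 564.5 kg.
Total product = 564.5 × 13.29 = 7502.205 kg.

7502.205 kg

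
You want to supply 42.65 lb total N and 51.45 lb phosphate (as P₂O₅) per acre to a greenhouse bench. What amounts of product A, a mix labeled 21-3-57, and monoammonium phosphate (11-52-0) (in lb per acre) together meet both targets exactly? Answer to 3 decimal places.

With a, b = lb per acre of product A and monoammonium phosphate:
N: 0.21·a + 0.11·b = 42.65
P₂O₅: 0.03·a + 0.52·b = 51.45
Eliminate b: (row1) − 0.11/0.52·(row2) → 0.203654·a = 31.7663, so a = 155.9821.
Then b = (51.45 − 0.03·155.9821) / 0.52 = 89.9433.

155.982 lb product A, 89.943 lb monoammonium phosphate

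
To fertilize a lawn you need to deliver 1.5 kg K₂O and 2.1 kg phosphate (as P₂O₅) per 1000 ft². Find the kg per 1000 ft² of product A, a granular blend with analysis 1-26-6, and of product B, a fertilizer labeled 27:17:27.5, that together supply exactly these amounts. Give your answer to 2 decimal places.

5.26 kg product A, 4.31 kg product B

Per-1000 ft² balance (a = product A, b = product B):
K₂O: 0.06·a + 0.275·b = 1.5
P₂O₅: 0.26·a + 0.17·b = 2.1
Eliminate b: (row1) − 0.275/0.17·(row2) → -0.360588·a = -1.89706, so a = 5.26101.
Then b = (2.1 − 0.26·5.26101) / 0.17 = 4.30669.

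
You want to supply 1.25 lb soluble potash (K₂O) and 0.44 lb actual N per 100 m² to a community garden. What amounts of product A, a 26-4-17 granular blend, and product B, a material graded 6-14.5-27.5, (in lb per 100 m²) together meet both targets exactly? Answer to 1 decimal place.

Per-100 m² balance (a = product A, b = product B):
K₂O: 0.17·a + 0.275·b = 1.25
N: 0.26·a + 0.06·b = 0.44
Eliminate a: (row1) − 0.17/0.26·(row2) → 0.235769·b = 0.962308, so b = 4.08157.
Back-substitute: a = (1.25 − 0.275·4.08157) / 0.17 = 0.750408.

0.8 lb product A, 4.1 lb product B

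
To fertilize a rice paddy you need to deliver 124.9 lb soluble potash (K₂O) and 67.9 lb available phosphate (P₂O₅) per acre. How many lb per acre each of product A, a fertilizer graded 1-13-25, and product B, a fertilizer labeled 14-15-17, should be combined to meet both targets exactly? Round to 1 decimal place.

467.0 lb product A, 47.9 lb product B

Per-acre balance (a = product A, b = product B):
K₂O: 0.25·a + 0.17·b = 124.9
P₂O₅: 0.13·a + 0.15·b = 67.9
Solving simultaneously: a = 467.013, b = 47.9221.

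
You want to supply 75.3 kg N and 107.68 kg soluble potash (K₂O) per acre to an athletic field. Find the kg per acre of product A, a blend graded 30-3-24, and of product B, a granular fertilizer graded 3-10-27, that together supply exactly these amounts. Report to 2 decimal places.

With a, b = kg per acre of product A and product B:
N: 0.3·a + 0.03·b = 75.3
K₂O: 0.24·a + 0.27·b = 107.68
Eliminate b: (row1) − 0.03/0.27·(row2) → 0.273333·a = 63.3356, so a = 231.715.
Then b = (107.68 − 0.24·231.715) / 0.27 = 192.846.

231.72 kg product A, 192.85 kg product B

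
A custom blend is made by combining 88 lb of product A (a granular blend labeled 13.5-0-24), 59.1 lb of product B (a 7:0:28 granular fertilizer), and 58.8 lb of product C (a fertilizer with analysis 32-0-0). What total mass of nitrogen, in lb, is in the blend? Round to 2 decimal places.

N mass = 13.5%×88 + 7%×59.1 + 32%×58.8 = 34.833 lb.

34.83 lb N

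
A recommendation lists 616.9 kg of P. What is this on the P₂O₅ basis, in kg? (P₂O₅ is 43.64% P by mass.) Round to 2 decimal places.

P₂O₅ = 616.9 / 0.4364 = 1413.611 kg.

1413.61 kg P₂O₅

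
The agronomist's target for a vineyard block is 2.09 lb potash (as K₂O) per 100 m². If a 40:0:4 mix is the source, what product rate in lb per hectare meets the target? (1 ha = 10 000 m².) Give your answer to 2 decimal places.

5225.00 lb of product per hectare

Product per 100 m² = 2.09 / 4% = 52.25 lb.
Convert to per hectare: 52.25 × 100 = 5225 lb.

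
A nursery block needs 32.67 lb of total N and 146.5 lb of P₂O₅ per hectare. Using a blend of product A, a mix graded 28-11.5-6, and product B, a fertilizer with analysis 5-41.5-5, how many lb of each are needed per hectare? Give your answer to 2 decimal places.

56.43 lb product A, 337.37 lb product B

Per-hectare balance (a = product A, b = product B):
N: 0.28·a + 0.05·b = 32.67
P₂O₅: 0.115·a + 0.415·b = 146.5
Eliminate a: (row1) − 0.28/0.115·(row2) → -0.960435·b = -324.026, so b = 337.374.
Back-substitute: a = (32.67 − 0.05·337.374) / 0.28 = 56.4332.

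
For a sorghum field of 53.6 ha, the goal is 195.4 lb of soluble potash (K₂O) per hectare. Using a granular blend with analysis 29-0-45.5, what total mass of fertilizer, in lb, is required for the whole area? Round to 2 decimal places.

Product per hectare = 195.4 / 45.5% = 429.451 lb.
Total product = 429.451 × 53.6 = 23018.549 lb.

23018.55 lb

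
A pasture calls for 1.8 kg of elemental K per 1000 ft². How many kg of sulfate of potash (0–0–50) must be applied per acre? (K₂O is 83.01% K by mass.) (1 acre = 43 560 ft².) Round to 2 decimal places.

As K₂O: 1.8 / 0.8301 = 2.16841 kg per 1000 ft².
Product per 1000 ft² = 2.16841 / 50% = 4.33683 kg.
Convert to per acre: 4.33683 × 43.56 = 188.912 kg.

188.91 kg of product per acre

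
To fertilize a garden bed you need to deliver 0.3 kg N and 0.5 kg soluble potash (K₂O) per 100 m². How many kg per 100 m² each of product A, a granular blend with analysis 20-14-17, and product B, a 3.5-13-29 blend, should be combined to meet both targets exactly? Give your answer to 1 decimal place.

1.3 kg product A, 0.9 kg product B

Per-100 m² balance (a = product A, b = product B):
N: 0.2·a + 0.035·b = 0.3
K₂O: 0.17·a + 0.29·b = 0.5
Eliminate a: (row1) − 0.2/0.17·(row2) → -0.306176·b = -0.288235, so b = 0.941402.
Back-substitute: a = (0.3 − 0.035·0.941402) / 0.2 = 1.33525.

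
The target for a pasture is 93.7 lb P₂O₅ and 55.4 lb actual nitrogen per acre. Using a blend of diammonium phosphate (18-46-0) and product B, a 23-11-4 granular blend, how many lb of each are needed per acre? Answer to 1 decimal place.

With a, b = lb per acre of diammonium phosphate and product B:
P₂O₅: 0.46·a + 0.11·b = 93.7
N: 0.18·a + 0.23·b = 55.4
Eliminate a: (row1) − 0.46/0.18·(row2) → -0.477778·b = -47.8778, so b = 100.209.
Back-substitute: a = (93.7 − 0.11·100.209) / 0.46 = 179.733.

179.7 lb diammonium phosphate, 100.2 lb product B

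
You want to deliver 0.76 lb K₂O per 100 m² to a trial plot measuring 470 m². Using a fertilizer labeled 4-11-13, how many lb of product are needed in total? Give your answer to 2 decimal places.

27.48 lb

Product per 100 m² = 0.76 / 13% = 5.84615 lb.
Total product = 5.84615 × 470 / 100 = 27.4769 lb.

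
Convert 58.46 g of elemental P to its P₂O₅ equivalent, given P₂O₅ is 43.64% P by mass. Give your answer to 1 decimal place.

P₂O₅ = 58.46 / 0.4364 = 133.96 g.

134.0 g P₂O₅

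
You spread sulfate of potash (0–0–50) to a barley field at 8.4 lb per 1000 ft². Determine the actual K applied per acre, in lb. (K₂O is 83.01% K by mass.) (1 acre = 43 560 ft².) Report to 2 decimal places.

151.87 lb K per acre

K₂O per 1000 ft² = 8.4 × 50% = 4.2 lb.
Elemental K = 4.2 × 0.8301 = 3.48642 lb per 1000 ft².
Convert to per acre: 3.48642 × 43.56 = 151.868 lb.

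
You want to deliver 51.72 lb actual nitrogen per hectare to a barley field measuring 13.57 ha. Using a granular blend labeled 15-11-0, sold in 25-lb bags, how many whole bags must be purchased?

188 bags

Product per hectare = 51.72 / 15% = 344.8 lb.
Total product = 344.8 × 13.57 = 4678.94 lb.
Bags = ⌈4678.94 / 25⌉ = 188.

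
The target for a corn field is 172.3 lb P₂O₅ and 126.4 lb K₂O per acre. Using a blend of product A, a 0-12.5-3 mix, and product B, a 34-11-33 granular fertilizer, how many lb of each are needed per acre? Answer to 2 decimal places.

1131.88 lb product A, 280.13 lb product B

With a, b = lb per acre of product A and product B:
P₂O₅: 0.125·a + 0.11·b = 172.3
K₂O: 0.03·a + 0.33·b = 126.4
From row1: a = (172.3 − 0.11·b) / 0.125.
Into row2: 0.03·(172.3 − 0.11·b)/0.125 + 0.33·b = 126.4 → b = 280.132, a = 1131.884.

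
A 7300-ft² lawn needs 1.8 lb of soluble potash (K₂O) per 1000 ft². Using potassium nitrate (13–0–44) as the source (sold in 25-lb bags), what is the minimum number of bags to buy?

2 bags

Product per 1000 ft² = 1.8 / 44% = 4.09091 lb.
Total product = 4.09091 × 7300 / 1000 = 29.8636 lb.
Bags = ⌈29.8636 / 25⌉ = 2.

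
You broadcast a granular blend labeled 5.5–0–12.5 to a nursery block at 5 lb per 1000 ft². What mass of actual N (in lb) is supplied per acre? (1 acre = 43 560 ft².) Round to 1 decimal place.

12.0 lb N per acre

nitrogen per 1000 ft² = 5 × 5.5% = 0.275 lb.
Convert to per acre: 0.275 × 43.56 = 11.979 lb.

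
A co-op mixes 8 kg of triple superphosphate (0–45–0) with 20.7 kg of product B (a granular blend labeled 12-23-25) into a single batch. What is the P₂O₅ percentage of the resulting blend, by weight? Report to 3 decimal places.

Total mass = 8 + 20.7 = 28.7 kg.
P₂O₅ mass = 45%×8 + 23%×20.7 = 8.361 kg.
% P₂O₅ = 8.361 / 28.7 = 29.1324%.

29.132% P₂O₅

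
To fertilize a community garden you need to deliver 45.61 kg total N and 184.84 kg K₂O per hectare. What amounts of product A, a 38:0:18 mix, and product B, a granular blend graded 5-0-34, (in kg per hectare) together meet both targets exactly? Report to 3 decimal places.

Let a = kg of product A, b = kg of product B (per hectare).
N: 0.38·a + 0.05·b = 45.61
K₂O: 0.18·a + 0.34·b = 184.84
Eliminate b: (row1) − 0.05/0.34·(row2) → 0.353529·a = 18.4276, so a = 52.1248.
Then b = (184.84 − 0.18·52.1248) / 0.34 = 516.0516.

52.125 kg product A, 516.052 kg product B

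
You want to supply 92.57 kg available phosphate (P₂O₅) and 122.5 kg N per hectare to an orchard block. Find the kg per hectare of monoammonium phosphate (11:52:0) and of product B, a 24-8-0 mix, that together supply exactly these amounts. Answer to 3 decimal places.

107.041 kg monoammonium phosphate, 461.356 kg product B

Let a = kg of monoammonium phosphate, b = kg of product B (per hectare).
P₂O₅: 0.52·a + 0.08·b = 92.57
N: 0.11·a + 0.24·b = 122.5
Eliminate a: (row1) − 0.52/0.11·(row2) → -1.05455·b = -486.521, so b = 461.35603.
Back-substitute: a = (92.57 − 0.08·461.35603) / 0.52 = 107.0414.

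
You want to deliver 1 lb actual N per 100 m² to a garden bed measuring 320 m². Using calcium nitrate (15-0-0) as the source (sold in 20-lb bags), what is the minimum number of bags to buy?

2 bags

Product per 100 m² = 1 / 15% = 6.66667 lb.
Total product = 6.66667 × 320 / 100 = 21.3333 lb.
Bags = ⌈21.3333 / 20⌉ = 2.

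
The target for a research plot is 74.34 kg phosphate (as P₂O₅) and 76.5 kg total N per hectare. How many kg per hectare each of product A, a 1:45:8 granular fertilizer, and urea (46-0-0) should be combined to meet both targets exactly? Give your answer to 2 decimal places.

165.20 kg product A, 162.71 kg urea

Let a = kg of product A, b = kg of urea (per hectare).
P₂O₅: 0.45·a + 0·b = 74.34
N: 0.01·a + 0.46·b = 76.5
Eliminate b: (row1) − 0/0.46·(row2) → 0.45·a = 74.34, so a = 165.2.
Then b = (76.5 − 0.01·165.2) / 0.46 = 162.713.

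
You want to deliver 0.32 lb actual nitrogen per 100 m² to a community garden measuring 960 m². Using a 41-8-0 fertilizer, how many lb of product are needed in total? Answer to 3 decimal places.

7.493 lb

Product per 100 m² = 0.32 / 41% = 0.780488 lb.
Total product = 0.780488 × 960 / 100 = 7.49268 lb.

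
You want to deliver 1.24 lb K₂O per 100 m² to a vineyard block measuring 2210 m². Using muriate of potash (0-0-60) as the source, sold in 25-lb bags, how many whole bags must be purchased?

Product per 100 m² = 1.24 / 60% = 2.06667 lb.
Total product = 2.06667 × 2210 / 100 = 45.6733 lb.
Bags = ⌈45.6733 / 25⌉ = 2.

2 bags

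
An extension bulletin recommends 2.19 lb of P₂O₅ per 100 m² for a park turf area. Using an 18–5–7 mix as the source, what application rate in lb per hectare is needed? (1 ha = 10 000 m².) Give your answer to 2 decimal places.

4380.00 lb of product per hectare

Product per 100 m² = 2.19 / 5% = 43.8 lb.
Convert to per hectare: 43.8 × 100 = 4380 lb.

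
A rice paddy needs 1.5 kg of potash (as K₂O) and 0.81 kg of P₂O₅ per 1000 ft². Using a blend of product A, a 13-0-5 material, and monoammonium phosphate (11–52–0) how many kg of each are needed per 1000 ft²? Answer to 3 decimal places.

Let a = kg of product A, b = kg of monoammonium phosphate (per 1000 ft²).
K₂O: 0.05·a + 0·b = 1.5
P₂O₅: 0·a + 0.52·b = 0.81
Solving simultaneously: a = 30, b = 1.55769.

30.000 kg product A, 1.558 kg monoammonium phosphate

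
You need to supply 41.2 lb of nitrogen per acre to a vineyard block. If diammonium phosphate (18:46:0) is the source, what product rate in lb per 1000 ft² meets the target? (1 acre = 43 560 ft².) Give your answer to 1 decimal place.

5.3 lb of product per thousand sq ft

Product per acre = 41.2 / 18% = 228.889 lb.
Convert to per 1000 ft²: 228.889 × 0.0229568 = 5.25457 lb.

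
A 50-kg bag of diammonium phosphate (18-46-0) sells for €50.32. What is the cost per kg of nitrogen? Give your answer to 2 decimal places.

€5.59 per kg N

N in bag = 50 × 18% = 9 kg.
Cost per kg N = €50.32 / 9 = €5.5911.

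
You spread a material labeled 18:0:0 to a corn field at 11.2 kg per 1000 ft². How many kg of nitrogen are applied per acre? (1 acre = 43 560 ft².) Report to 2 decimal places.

nitrogen per 1000 ft² = 11.2 × 18% = 2.016 kg.
Convert to per acre: 2.016 × 43.56 = 87.817 kg.

87.82 kg N per acre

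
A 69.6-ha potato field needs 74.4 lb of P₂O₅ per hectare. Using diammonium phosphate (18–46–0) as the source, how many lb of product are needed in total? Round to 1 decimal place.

11257.0 lb

Product per hectare = 74.4 / 46% = 161.739 lb.
Total product = 161.739 × 69.6 = 11257.04 lb.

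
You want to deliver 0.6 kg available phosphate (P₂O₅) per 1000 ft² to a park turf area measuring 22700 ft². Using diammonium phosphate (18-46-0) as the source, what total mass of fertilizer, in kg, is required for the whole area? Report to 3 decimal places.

Product per 1000 ft² = 0.6 / 46% = 1.30435 kg.
Total product = 1.30435 × 22700 / 1000 = 29.6087 kg.

29.609 kg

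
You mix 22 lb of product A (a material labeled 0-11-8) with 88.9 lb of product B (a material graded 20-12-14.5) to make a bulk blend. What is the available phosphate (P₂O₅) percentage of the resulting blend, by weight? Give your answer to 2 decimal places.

Total mass = 22 + 88.9 = 110.9 lb.
P₂O₅ mass = 11%×22 + 12%×88.9 = 13.088 lb.
% P₂O₅ = 13.088 / 110.9 = 11.8016%.

11.80% P₂O₅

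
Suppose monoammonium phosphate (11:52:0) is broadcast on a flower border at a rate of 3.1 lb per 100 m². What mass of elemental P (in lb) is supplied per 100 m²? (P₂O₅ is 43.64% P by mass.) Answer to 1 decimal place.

0.7 lb P per hundred sq m

P₂O₅ per 100 m² = 3.1 × 52% = 1.612 lb.
Elemental P = 1.612 × 0.4364 = 0.703477 lb per 100 m².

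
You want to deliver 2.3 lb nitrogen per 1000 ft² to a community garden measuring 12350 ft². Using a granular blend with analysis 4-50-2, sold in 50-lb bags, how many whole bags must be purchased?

Product per 1000 ft² = 2.3 / 4% = 57.5 lb.
Total product = 57.5 × 12350 / 1000 = 710.125 lb.
Bags = ⌈710.125 / 50⌉ = 15.

15 bags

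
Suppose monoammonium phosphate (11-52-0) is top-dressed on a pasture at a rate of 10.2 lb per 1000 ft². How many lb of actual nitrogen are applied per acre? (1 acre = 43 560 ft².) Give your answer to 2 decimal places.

48.87 lb N per acre

nitrogen per 1000 ft² = 10.2 × 11% = 1.122 lb.
Convert to per acre: 1.122 × 43.56 = 48.8743 lb.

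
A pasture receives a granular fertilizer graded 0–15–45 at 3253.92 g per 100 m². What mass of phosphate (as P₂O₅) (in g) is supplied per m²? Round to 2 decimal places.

P₂O₅ per 100 m² = 3253.92 × 15% = 488.088 g.
Convert to per m²: 488.088 × 0.01 = 4.88088 g.

4.88 g P₂O₅ per sq m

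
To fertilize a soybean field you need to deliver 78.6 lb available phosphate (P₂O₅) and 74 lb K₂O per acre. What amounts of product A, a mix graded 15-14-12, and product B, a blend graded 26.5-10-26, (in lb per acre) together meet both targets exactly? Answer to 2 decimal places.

Per-acre balance (a = product A, b = product B):
P₂O₅: 0.14·a + 0.1·b = 78.6
K₂O: 0.12·a + 0.26·b = 74
Eliminate b: (row1) − 0.1/0.26·(row2) → 0.0938462·a = 50.1385, so a = 534.262.
Then b = (74 − 0.12·534.262) / 0.26 = 38.0328.

534.26 lb product A, 38.03 lb product B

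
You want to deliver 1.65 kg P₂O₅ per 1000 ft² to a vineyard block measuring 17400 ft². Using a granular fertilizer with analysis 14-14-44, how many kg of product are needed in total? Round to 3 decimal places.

Product per 1000 ft² = 1.65 / 14% = 11.7857 kg.
Total product = 11.7857 × 17400 / 1000 = 205.0714 kg.

205.071 kg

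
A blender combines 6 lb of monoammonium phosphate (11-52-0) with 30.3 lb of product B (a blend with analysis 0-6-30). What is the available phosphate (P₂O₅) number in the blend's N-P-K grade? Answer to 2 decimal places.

Total mass = 6 + 30.3 = 36.3 lb.
P₂O₅ mass = 52%×6 + 6%×30.3 = 4.938 lb.
% P₂O₅ = 4.938 / 36.3 = 13.6033%.

13.60% P₂O₅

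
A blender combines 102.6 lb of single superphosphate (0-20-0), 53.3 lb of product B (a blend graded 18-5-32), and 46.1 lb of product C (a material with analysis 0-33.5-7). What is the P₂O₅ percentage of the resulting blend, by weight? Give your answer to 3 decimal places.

Total mass = 102.6 + 53.3 + 46.1 = 202 lb.
P₂O₅ mass = 20%×102.6 + 5%×53.3 + 33.5%×46.1 = 38.6285 lb.
% P₂O₅ = 38.6285 / 202 = 19.12302%.

19.123% P₂O₅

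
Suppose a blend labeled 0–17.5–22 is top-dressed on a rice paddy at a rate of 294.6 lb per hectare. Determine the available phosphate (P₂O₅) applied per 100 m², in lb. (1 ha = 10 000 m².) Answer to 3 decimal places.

P₂O₅ per hectare = 294.6 × 17.5% = 51.555 lb.
Convert to per 100 m²: 51.555 × 0.01 = 0.51555 lb.

0.516 lb P₂O₅ per hundred sq m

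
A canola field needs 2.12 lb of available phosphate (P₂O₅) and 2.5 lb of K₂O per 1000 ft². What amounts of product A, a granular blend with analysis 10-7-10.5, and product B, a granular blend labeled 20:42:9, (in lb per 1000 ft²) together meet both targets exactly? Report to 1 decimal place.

22.7 lb product A, 1.3 lb product B

With a, b = lb per 1000 ft² of product A and product B:
P₂O₅: 0.07·a + 0.42·b = 2.12
K₂O: 0.105·a + 0.09·b = 2.5
Solving simultaneously: a = 22.7302, b = 1.25926.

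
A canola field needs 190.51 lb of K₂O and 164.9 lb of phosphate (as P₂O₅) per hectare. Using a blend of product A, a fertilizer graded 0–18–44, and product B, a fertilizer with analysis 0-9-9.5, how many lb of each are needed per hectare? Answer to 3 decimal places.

65.796 lb product A, 1700.631 lb product B

Per-hectare balance (a = product A, b = product B):
K₂O: 0.44·a + 0.095·b = 190.51
P₂O₅: 0.18·a + 0.09·b = 164.9
Eliminate a: (row1) − 0.44/0.18·(row2) → -0.125·b = -212.579, so b = 1700.6311.
Back-substitute: a = (190.51 − 0.095·1700.6311) / 0.44 = 65.7956.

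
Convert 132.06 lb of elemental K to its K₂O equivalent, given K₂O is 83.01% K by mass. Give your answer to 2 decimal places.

K₂O = 132.06 / 0.8301 = 159.089 lb.

159.09 lb K₂O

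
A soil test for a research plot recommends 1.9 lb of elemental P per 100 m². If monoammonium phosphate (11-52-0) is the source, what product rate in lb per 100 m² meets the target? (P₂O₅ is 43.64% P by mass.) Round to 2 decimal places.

8.37 lb of product per hundred sq m

As P₂O₅: 1.9 / 0.4364 = 4.3538 lb per 100 m².
Product per 100 m² = 4.3538 / 52% = 8.3727 lb.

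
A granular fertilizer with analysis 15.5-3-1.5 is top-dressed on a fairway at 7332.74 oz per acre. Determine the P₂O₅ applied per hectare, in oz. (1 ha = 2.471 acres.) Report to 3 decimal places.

P₂O₅ per acre = 7332.74 × 3% = 219.982 oz.
Convert to per hectare: 219.982 × 2.471 = 543.57602 oz.

543.576 oz P₂O₅ per hectare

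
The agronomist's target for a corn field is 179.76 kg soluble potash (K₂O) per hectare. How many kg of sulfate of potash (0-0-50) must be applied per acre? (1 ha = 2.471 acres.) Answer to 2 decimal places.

145.50 kg of product per acre

Product per hectare = 179.76 / 50% = 359.52 kg.
Convert to per acre: 359.52 × 0.404694 = 145.496 kg.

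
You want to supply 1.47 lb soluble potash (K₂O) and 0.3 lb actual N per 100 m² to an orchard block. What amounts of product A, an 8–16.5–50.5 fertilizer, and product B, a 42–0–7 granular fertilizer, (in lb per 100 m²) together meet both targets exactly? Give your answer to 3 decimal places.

Per-100 m² balance (a = product A, b = product B):
K₂O: 0.505·a + 0.07·b = 1.47
N: 0.08·a + 0.42·b = 0.3
From row1: a = (1.47 − 0.07·b) / 0.505.
Into row2: 0.08·(1.47 − 0.07·b)/0.505 + 0.42·b = 0.3 → b = 0.164165, a = 2.88814.

2.888 lb product A, 0.164 lb product B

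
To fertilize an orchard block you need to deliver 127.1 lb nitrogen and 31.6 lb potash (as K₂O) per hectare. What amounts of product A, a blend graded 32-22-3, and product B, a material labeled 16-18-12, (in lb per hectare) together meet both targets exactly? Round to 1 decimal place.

Per-hectare balance (a = product A, b = product B):
N: 0.32·a + 0.16·b = 127.1
K₂O: 0.03·a + 0.12·b = 31.6
From row1: a = (127.1 − 0.16·b) / 0.32.
Into row2: 0.03·(127.1 − 0.16·b)/0.32 + 0.12·b = 31.6 → b = 187.47, a = 303.452.

303.5 lb product A, 187.5 lb product B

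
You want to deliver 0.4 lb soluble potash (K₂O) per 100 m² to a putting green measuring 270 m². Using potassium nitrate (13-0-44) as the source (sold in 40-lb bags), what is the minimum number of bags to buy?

1 bags

Product per 100 m² = 0.4 / 44% = 0.909091 lb.
Total product = 0.909091 × 270 / 100 = 2.45455 lb.
Bags = ⌈2.45455 / 40⌉ = 1.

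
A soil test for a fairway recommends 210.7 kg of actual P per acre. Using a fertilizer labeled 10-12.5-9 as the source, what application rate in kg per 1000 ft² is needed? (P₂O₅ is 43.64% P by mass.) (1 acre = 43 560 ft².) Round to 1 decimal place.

As P₂O₅: 210.7 / 0.4364 = 482.814 kg per acre.
Product per acre = 482.814 / 12.5% = 3862.51 kg.
Convert to per 1000 ft²: 3862.51 × 0.0229568 = 88.6711 kg.

88.7 kg of product per thousand sq ft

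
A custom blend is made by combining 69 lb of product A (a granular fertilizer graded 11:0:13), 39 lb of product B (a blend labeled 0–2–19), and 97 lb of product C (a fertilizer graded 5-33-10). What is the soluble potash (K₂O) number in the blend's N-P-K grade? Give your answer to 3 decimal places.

12.722% K₂O

Total mass = 69 + 39 + 97 = 205 lb.
K₂O mass = 13%×69 + 19%×39 + 10%×97 = 26.08 lb.
% K₂O = 26.08 / 205 = 12.72195%.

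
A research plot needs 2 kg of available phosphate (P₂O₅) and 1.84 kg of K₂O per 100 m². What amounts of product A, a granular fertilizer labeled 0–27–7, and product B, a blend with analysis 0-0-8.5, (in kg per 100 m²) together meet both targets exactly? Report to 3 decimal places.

With a, b = kg per 100 m² of product A and product B:
P₂O₅: 0.27·a + 0·b = 2
K₂O: 0.07·a + 0.085·b = 1.84
From row1: a = (2 − 0·b) / 0.27.
Into row2: 0.07·(2 − 0·b)/0.27 + 0.085·b = 1.84 → b = 15.5468, a = 7.40741.

7.407 kg product A, 15.547 kg product B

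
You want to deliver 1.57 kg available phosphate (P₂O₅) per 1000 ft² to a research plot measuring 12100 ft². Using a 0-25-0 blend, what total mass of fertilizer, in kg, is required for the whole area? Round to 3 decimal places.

Product per 1000 ft² = 1.57 / 25% = 6.28 kg.
Total product = 6.28 × 12100 / 1000 = 75.988 kg.

75.988 kg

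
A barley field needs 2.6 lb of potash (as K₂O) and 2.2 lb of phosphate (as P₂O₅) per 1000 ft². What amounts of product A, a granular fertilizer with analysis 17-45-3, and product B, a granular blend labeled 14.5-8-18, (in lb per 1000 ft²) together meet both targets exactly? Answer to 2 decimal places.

2.39 lb product A, 14.05 lb product B

Per-1000 ft² balance (a = product A, b = product B):
K₂O: 0.03·a + 0.18·b = 2.6
P₂O₅: 0.45·a + 0.08·b = 2.2
Solving simultaneously: a = 2.39186, b = 14.0458.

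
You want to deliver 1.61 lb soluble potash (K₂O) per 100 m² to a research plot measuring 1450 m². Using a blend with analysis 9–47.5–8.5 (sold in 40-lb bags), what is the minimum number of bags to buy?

Product per 100 m² = 1.61 / 8.5% = 18.9412 lb.
Total product = 18.9412 × 1450 / 100 = 274.647 lb.
Bags = ⌈274.647 / 40⌉ = 7.

7 bags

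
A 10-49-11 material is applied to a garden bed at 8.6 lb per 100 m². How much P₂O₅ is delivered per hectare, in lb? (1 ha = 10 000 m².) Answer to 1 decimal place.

421.4 lb P₂O₅ per hectare

P₂O₅ per 100 m² = 8.6 × 49% = 4.214 lb.
Convert to per hectare: 4.214 × 100 = 421.4 lb.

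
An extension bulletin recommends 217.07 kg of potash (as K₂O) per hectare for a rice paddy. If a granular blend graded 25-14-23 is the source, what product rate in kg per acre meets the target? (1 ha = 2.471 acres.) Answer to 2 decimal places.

381.94 kg of product per acre

Product per hectare = 217.07 / 23% = 943.783 kg.
Convert to per acre: 943.783 × 0.404694 = 381.944 kg.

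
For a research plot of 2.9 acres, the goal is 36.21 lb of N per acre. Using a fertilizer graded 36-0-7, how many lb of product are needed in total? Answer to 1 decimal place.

Product per acre = 36.21 / 36% = 100.583 lb.
Total product = 100.583 × 2.9 = 291.692 lb.

291.7 lb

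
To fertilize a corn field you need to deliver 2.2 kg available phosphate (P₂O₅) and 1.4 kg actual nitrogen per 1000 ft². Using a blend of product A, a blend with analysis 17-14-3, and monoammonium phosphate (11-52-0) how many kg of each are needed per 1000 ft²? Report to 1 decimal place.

6.7 kg product A, 2.4 kg monoammonium phosphate

Per-1000 ft² balance (a = product A, b = monoammonium phosphate):
P₂O₅: 0.14·a + 0.52·b = 2.2
N: 0.17·a + 0.11·b = 1.4
Solving simultaneously: a = 6.65753, b = 2.43836.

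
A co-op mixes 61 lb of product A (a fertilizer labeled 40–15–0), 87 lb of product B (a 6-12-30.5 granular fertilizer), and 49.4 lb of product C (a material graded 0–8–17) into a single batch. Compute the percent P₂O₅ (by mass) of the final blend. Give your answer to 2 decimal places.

11.93% P₂O₅

Total mass = 61 + 87 + 49.4 = 197.4 lb.
P₂O₅ mass = 15%×61 + 12%×87 + 8%×49.4 = 23.542 lb.
% P₂O₅ = 23.542 / 197.4 = 11.926%.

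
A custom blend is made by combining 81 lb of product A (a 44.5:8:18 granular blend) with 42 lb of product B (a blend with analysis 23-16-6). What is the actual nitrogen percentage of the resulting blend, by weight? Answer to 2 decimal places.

Total mass = 81 + 42 = 123 lb.
N mass = 44.5%×81 + 23%×42 = 45.705 lb.
% N = 45.705 / 123 = 37.1585%.

37.16% N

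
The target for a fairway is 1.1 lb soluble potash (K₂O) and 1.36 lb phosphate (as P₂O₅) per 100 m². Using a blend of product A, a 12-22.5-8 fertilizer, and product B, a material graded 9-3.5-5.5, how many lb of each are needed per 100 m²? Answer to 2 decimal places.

Per-100 m² balance (a = product A, b = product B):
K₂O: 0.08·a + 0.055·b = 1.1
P₂O₅: 0.225·a + 0.035·b = 1.36
Eliminate a: (row1) − 0.08/0.225·(row2) → 0.0425556·b = 0.616444, so b = 14.4856.
Back-substitute: a = (1.1 − 0.055·14.4856) / 0.08 = 3.79112.

3.79 lb product A, 14.49 lb product B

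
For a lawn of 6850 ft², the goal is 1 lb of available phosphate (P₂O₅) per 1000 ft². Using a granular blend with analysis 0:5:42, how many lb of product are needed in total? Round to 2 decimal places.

137.00 lb

Product per 1000 ft² = 1 / 5% = 20 lb.
Total product = 20 × 6850 / 1000 = 137 lb.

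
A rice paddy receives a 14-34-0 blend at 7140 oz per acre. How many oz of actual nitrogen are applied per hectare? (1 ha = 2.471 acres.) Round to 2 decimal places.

nitrogen per acre = 7140 × 14% = 999.6 oz.
Convert to per hectare: 999.6 × 2.471 = 2470.012 oz.

2470.01 oz N per hectare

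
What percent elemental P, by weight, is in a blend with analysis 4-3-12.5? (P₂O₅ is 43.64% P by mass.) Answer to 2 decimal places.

1.31% P

%P = 3 × 0.4364 = 1.3092%.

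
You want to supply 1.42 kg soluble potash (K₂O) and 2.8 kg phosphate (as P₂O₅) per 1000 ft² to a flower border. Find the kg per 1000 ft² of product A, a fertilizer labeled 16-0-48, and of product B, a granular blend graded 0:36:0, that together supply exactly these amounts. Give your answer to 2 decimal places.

2.96 kg product A, 7.78 kg product B

Per-1000 ft² balance (a = product A, b = product B):
K₂O: 0.48·a + 0·b = 1.42
P₂O₅: 0·a + 0.36·b = 2.8
Solving simultaneously: a = 2.95833, b = 7.77778.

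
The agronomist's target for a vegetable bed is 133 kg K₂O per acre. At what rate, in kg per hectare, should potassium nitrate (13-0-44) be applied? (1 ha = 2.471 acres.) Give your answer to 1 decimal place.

Product per acre = 133 / 44% = 302.273 kg.
Convert to per hectare: 302.273 × 2.471 = 746.916 kg.

746.9 kg of product per hectare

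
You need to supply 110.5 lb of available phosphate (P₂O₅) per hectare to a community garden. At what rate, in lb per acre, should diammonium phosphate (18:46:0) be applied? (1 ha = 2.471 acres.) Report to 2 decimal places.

Product per hectare = 110.5 / 46% = 240.217 lb.
Convert to per acre: 240.217 × 0.404694 = 97.2146 lb.

97.21 lb of product per acre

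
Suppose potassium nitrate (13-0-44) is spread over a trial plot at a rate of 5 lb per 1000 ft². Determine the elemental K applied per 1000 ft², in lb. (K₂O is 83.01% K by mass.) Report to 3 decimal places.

1.826 lb K per thousand sq ft

K₂O per 1000 ft² = 5 × 44% = 2.2 lb.
Elemental K = 2.2 × 0.8301 = 1.82622 lb per 1000 ft².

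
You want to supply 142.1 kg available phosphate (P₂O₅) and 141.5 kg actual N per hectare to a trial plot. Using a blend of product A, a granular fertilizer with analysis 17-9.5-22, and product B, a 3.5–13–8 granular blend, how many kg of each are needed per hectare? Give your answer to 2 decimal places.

714.86 kg product A, 570.68 kg product B

Let a = kg of product A, b = kg of product B (per hectare).
P₂O₅: 0.095·a + 0.13·b = 142.1
N: 0.17·a + 0.035·b = 141.5
Eliminate b: (row1) − 0.13/0.035·(row2) → -0.536429·a = -383.471, so a = 714.8602.
Then b = (141.5 − 0.17·714.8602) / 0.035 = 570.679.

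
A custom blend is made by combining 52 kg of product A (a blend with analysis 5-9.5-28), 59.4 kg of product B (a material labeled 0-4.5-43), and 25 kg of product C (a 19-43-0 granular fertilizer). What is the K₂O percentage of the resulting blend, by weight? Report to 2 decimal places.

Total mass = 52 + 59.4 + 25 = 136.4 kg.
K₂O mass = 28%×52 + 43%×59.4 + 0%×25 = 40.102 kg.
% K₂O = 40.102 / 136.4 = 29.4003%.

29.40% K₂O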